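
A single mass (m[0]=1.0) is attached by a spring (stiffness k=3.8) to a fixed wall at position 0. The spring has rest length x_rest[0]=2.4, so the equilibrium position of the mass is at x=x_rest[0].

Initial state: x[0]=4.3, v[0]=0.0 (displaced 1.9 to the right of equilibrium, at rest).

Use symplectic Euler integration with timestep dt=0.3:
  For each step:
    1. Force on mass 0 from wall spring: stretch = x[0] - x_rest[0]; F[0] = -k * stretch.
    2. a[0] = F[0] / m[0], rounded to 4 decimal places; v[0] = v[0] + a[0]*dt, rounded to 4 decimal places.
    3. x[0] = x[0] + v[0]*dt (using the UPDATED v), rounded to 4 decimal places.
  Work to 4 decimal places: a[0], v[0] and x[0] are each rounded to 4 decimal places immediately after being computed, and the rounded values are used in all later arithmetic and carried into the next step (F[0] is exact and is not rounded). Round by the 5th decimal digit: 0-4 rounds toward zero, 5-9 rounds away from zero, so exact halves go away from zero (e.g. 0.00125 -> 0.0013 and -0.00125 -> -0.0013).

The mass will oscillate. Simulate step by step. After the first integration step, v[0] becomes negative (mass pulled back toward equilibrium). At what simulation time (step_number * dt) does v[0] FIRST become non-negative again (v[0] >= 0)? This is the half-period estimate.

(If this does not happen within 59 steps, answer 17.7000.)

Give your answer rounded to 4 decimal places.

Answer: 1.8000

Derivation:
Step 0: x=[4.3000] v=[0.0000]
Step 1: x=[3.6502] v=[-2.1660]
Step 2: x=[2.5728] v=[-3.5912]
Step 3: x=[1.4363] v=[-3.7882]
Step 4: x=[0.6294] v=[-2.6896]
Step 5: x=[0.4281] v=[-0.6711]
Step 6: x=[0.9012] v=[1.5769]
First v>=0 after going negative at step 6, time=1.8000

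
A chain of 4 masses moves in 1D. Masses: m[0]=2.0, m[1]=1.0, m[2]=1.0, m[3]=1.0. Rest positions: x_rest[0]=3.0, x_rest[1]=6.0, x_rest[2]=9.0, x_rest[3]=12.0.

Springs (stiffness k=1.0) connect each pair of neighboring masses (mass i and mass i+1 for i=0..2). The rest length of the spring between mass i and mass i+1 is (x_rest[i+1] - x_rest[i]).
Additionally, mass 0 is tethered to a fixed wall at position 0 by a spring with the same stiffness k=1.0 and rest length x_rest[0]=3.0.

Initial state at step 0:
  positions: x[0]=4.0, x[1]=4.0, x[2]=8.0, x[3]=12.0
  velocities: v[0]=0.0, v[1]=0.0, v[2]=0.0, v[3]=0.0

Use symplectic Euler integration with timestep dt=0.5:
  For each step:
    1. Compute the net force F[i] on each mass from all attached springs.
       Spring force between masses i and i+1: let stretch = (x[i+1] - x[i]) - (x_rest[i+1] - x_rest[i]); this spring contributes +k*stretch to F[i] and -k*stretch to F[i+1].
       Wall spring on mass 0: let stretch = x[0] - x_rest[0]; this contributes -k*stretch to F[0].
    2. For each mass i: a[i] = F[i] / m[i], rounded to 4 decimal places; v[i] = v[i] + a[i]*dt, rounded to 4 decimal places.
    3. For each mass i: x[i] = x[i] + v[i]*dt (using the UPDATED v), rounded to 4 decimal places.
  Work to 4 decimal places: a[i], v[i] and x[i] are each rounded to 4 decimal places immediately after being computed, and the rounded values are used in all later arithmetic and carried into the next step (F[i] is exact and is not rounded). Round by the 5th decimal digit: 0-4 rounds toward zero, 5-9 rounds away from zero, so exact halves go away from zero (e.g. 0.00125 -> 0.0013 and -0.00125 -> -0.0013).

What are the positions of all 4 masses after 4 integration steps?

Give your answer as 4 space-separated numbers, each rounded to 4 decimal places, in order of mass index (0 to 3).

Step 0: x=[4.0000 4.0000 8.0000 12.0000] v=[0.0000 0.0000 0.0000 0.0000]
Step 1: x=[3.5000 5.0000 8.0000 11.7500] v=[-1.0000 2.0000 0.0000 -0.5000]
Step 2: x=[2.7500 6.3750 8.1875 11.3125] v=[-1.5000 2.7500 0.3750 -0.8750]
Step 3: x=[2.1094 7.2969 8.7032 10.8438] v=[-1.2813 1.8438 1.0313 -0.9375]
Step 4: x=[1.8535 7.2735 9.4025 10.5899] v=[-0.5118 -0.0468 1.3985 -0.5078]

Answer: 1.8535 7.2735 9.4025 10.5899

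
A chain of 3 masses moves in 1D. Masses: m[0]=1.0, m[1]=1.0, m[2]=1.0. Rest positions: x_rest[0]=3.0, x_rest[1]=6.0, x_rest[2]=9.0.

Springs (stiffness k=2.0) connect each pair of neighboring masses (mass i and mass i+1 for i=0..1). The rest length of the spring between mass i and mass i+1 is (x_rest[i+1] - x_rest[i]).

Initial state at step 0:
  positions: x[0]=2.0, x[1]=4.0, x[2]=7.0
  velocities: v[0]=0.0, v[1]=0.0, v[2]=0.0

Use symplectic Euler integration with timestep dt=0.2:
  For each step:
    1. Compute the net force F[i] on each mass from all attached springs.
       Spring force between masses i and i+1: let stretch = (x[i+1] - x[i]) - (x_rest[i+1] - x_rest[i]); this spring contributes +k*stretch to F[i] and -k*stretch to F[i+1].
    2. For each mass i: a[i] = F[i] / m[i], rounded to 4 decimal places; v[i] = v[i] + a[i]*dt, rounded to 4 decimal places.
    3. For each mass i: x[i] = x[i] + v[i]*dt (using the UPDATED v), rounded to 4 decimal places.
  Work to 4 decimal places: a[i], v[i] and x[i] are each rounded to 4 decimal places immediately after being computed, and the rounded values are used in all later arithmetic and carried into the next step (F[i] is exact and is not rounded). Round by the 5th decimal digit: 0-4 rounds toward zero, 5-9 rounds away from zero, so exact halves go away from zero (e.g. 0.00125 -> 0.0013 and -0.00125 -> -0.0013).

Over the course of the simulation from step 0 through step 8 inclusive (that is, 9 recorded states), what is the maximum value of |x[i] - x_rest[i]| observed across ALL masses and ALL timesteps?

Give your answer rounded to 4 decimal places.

Answer: 2.1266

Derivation:
Step 0: x=[2.0000 4.0000 7.0000] v=[0.0000 0.0000 0.0000]
Step 1: x=[1.9200 4.0800 7.0000] v=[-0.4000 0.4000 0.0000]
Step 2: x=[1.7728 4.2208 7.0064] v=[-0.7360 0.7040 0.0320]
Step 3: x=[1.5814 4.3886 7.0300] v=[-0.9568 0.8390 0.1178]
Step 4: x=[1.3746 4.5431 7.0822] v=[-1.0339 0.7727 0.2612]
Step 5: x=[1.1813 4.6473 7.1713] v=[-0.9665 0.5209 0.4456]
Step 6: x=[1.0253 4.6761 7.2985] v=[-0.7801 0.1441 0.6360]
Step 7: x=[0.9213 4.6226 7.4559] v=[-0.5198 -0.2673 0.7870]
Step 8: x=[0.8734 4.4997 7.6266] v=[-0.2393 -0.6145 0.8537]
Max displacement = 2.1266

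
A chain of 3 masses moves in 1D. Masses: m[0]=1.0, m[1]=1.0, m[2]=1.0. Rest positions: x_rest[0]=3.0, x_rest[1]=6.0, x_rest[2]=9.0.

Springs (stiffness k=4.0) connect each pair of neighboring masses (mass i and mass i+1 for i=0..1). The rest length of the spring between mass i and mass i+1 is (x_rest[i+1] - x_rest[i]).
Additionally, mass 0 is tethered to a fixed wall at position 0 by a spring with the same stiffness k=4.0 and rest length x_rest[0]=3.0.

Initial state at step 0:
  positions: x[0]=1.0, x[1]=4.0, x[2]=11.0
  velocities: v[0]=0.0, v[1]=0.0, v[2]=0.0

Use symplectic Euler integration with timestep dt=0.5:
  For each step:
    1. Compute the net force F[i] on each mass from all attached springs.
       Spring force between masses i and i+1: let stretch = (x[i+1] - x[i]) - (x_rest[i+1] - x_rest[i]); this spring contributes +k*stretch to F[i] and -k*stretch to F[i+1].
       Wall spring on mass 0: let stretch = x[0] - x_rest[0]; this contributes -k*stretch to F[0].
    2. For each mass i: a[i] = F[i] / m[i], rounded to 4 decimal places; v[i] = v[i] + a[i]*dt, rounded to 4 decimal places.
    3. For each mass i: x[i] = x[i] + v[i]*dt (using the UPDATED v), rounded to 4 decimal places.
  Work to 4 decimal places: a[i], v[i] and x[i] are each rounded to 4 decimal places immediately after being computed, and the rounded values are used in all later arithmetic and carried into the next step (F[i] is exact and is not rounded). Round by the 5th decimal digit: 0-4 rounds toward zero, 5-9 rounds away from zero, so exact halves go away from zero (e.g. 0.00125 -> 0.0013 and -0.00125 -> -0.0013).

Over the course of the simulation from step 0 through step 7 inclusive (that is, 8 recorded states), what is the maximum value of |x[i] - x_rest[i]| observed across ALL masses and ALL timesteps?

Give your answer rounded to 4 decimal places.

Step 0: x=[1.0000 4.0000 11.0000] v=[0.0000 0.0000 0.0000]
Step 1: x=[3.0000 8.0000 7.0000] v=[4.0000 8.0000 -8.0000]
Step 2: x=[7.0000 6.0000 7.0000] v=[8.0000 -4.0000 0.0000]
Step 3: x=[3.0000 6.0000 9.0000] v=[-8.0000 0.0000 4.0000]
Step 4: x=[-1.0000 6.0000 11.0000] v=[-8.0000 0.0000 4.0000]
Step 5: x=[3.0000 4.0000 11.0000] v=[8.0000 -4.0000 0.0000]
Step 6: x=[5.0000 8.0000 7.0000] v=[4.0000 8.0000 -8.0000]
Step 7: x=[5.0000 8.0000 7.0000] v=[0.0000 0.0000 0.0000]
Max displacement = 4.0000

Answer: 4.0000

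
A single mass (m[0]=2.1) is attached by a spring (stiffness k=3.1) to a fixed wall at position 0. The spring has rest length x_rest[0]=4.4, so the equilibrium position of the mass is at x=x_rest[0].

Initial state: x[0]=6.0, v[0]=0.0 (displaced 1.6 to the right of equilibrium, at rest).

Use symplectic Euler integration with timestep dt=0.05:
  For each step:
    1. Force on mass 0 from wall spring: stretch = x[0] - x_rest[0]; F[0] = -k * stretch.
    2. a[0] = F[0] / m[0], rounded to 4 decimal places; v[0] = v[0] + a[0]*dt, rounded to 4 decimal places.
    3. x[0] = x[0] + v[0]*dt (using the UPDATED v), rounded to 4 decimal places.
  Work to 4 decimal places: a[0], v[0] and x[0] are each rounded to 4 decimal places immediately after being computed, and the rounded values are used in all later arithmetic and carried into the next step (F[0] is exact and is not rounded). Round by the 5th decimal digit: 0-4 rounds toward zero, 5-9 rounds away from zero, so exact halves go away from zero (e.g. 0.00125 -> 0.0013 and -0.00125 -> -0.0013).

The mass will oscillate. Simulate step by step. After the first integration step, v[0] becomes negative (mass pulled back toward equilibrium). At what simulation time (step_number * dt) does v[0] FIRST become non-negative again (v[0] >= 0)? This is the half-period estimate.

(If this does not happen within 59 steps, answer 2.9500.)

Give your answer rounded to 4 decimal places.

Step 0: x=[6.0000] v=[0.0000]
Step 1: x=[5.9941] v=[-0.1181]
Step 2: x=[5.9823] v=[-0.2358]
Step 3: x=[5.9647] v=[-0.3526]
Step 4: x=[5.9413] v=[-0.4681]
Step 5: x=[5.9122] v=[-0.5819]
Step 6: x=[5.8775] v=[-0.6935]
Step 7: x=[5.8374] v=[-0.8026]
Step 8: x=[5.7920] v=[-0.9087]
Step 9: x=[5.7414] v=[-1.0114]
Step 10: x=[5.6859] v=[-1.1104]
Step 11: x=[5.6256] v=[-1.2053]
Step 12: x=[5.5608] v=[-1.2958]
Step 13: x=[5.4917] v=[-1.3815]
Step 14: x=[5.4186] v=[-1.4621]
Step 15: x=[5.3417] v=[-1.5373]
Step 16: x=[5.2614] v=[-1.6068]
Step 17: x=[5.1779] v=[-1.6704]
Step 18: x=[5.0915] v=[-1.7278]
Step 19: x=[5.0026] v=[-1.7788]
Step 20: x=[4.9114] v=[-1.8233]
Step 21: x=[4.8184] v=[-1.8610]
Step 22: x=[4.7238] v=[-1.8919]
Step 23: x=[4.6280] v=[-1.9158]
Step 24: x=[4.5314] v=[-1.9326]
Step 25: x=[4.4343] v=[-1.9423]
Step 26: x=[4.3371] v=[-1.9448]
Step 27: x=[4.2401] v=[-1.9402]
Step 28: x=[4.1437] v=[-1.9284]
Step 29: x=[4.0482] v=[-1.9095]
Step 30: x=[3.9540] v=[-1.8835]
Step 31: x=[3.8615] v=[-1.8506]
Step 32: x=[3.7710] v=[-1.8109]
Step 33: x=[3.6828] v=[-1.7645]
Step 34: x=[3.5972] v=[-1.7116]
Step 35: x=[3.5146] v=[-1.6523]
Step 36: x=[3.4353] v=[-1.5870]
Step 37: x=[3.3595] v=[-1.5158]
Step 38: x=[3.2876] v=[-1.4390]
Step 39: x=[3.2198] v=[-1.3569]
Step 40: x=[3.1563] v=[-1.2698]
Step 41: x=[3.0974] v=[-1.1780]
Step 42: x=[3.0433] v=[-1.0819]
Step 43: x=[2.9942] v=[-0.9818]
Step 44: x=[2.9503] v=[-0.8780]
Step 45: x=[2.9118] v=[-0.7710]
Step 46: x=[2.8787] v=[-0.6612]
Step 47: x=[2.8513] v=[-0.5489]
Step 48: x=[2.8296] v=[-0.4346]
Step 49: x=[2.8137] v=[-0.3187]
Step 50: x=[2.8036] v=[-0.2016]
Step 51: x=[2.7994] v=[-0.0838]
Step 52: x=[2.8011] v=[0.0343]
First v>=0 after going negative at step 52, time=2.6000

Answer: 2.6000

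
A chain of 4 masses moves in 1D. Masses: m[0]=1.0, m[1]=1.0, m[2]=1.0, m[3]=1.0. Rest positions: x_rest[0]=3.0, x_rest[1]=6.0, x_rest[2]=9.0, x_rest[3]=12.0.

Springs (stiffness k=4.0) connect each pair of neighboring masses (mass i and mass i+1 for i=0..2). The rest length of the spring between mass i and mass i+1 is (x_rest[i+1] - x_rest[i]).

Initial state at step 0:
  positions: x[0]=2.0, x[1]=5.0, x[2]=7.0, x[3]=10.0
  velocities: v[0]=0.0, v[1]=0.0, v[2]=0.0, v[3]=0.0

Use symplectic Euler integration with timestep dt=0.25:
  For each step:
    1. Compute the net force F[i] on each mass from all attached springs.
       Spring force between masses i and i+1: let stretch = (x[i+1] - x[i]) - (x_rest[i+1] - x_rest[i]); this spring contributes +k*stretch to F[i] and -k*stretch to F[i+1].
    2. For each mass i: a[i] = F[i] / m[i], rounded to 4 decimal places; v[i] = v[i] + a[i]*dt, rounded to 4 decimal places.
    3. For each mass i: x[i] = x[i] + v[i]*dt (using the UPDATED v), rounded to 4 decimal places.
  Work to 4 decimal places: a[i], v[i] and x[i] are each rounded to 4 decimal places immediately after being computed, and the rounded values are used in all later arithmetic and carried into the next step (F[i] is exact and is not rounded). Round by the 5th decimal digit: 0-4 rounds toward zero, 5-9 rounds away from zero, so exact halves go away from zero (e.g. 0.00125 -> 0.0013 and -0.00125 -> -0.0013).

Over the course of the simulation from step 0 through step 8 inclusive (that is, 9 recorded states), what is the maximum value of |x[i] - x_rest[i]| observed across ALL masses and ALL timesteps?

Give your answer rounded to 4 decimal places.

Step 0: x=[2.0000 5.0000 7.0000 10.0000] v=[0.0000 0.0000 0.0000 0.0000]
Step 1: x=[2.0000 4.7500 7.2500 10.0000] v=[0.0000 -1.0000 1.0000 0.0000]
Step 2: x=[1.9375 4.4375 7.5625 10.0625] v=[-0.2500 -1.2500 1.2500 0.2500]
Step 3: x=[1.7500 4.2813 7.7188 10.2500] v=[-0.7500 -0.6250 0.6250 0.7500]
Step 4: x=[1.4453 4.3516 7.6485 10.5547] v=[-1.2187 0.2812 -0.2813 1.2188]
Step 5: x=[1.1172 4.5196 7.4805 10.8829] v=[-1.3124 0.6718 -0.6720 1.3126]
Step 6: x=[0.8897 4.5772 7.4229 11.1105] v=[-0.9100 0.2303 -0.2305 0.9102]
Step 7: x=[0.8341 4.4243 7.5758 11.1662] v=[-0.2225 -0.6115 0.6114 0.2226]
Step 8: x=[0.9260 4.1618 7.8384 11.0743] v=[0.3677 -1.0502 1.0503 -0.3678]
Max displacement = 2.1659

Answer: 2.1659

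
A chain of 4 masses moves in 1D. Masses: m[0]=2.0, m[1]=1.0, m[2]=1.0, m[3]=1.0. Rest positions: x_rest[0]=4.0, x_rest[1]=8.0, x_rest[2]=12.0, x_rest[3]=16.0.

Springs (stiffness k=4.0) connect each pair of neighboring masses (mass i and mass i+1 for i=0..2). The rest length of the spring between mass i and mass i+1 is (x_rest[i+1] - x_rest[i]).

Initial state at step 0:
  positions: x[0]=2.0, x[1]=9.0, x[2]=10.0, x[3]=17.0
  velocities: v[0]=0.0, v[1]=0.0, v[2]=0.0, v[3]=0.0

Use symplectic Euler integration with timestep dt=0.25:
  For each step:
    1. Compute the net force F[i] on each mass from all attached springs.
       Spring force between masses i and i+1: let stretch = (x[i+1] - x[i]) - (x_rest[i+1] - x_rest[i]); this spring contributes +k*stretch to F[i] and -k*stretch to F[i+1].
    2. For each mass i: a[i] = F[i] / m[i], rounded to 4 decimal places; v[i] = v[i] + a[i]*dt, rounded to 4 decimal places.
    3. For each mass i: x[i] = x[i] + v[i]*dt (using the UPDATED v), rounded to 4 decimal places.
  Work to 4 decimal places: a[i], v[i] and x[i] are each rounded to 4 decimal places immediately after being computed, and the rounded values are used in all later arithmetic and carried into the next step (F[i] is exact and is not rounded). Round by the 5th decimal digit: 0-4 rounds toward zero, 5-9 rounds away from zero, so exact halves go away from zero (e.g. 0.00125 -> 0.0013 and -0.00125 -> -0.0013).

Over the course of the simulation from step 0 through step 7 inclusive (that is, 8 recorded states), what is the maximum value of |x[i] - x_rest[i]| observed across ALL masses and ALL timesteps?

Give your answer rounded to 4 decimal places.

Step 0: x=[2.0000 9.0000 10.0000 17.0000] v=[0.0000 0.0000 0.0000 0.0000]
Step 1: x=[2.3750 7.5000 11.5000 16.2500] v=[1.5000 -6.0000 6.0000 -3.0000]
Step 2: x=[2.8906 5.7188 13.1875 15.3125] v=[2.0625 -7.1250 6.7500 -3.7500]
Step 3: x=[3.2598 5.0977 13.5391 14.8438] v=[1.4766 -2.4845 1.4063 -1.8750]
Step 4: x=[3.3587 6.1275 12.1065 15.0489] v=[0.3956 4.1190 -5.7304 0.8203]
Step 5: x=[3.3037 7.9598 9.9148 15.5184] v=[-0.2200 7.3292 -8.7670 1.8779]
Step 6: x=[3.3307 9.1168 8.6352 15.5870] v=[0.1081 4.6281 -5.1184 0.2743]
Step 7: x=[3.5810 8.7069 9.2140 14.9176] v=[1.0012 -1.6396 2.3150 -2.6775]
Max displacement = 3.3648

Answer: 3.3648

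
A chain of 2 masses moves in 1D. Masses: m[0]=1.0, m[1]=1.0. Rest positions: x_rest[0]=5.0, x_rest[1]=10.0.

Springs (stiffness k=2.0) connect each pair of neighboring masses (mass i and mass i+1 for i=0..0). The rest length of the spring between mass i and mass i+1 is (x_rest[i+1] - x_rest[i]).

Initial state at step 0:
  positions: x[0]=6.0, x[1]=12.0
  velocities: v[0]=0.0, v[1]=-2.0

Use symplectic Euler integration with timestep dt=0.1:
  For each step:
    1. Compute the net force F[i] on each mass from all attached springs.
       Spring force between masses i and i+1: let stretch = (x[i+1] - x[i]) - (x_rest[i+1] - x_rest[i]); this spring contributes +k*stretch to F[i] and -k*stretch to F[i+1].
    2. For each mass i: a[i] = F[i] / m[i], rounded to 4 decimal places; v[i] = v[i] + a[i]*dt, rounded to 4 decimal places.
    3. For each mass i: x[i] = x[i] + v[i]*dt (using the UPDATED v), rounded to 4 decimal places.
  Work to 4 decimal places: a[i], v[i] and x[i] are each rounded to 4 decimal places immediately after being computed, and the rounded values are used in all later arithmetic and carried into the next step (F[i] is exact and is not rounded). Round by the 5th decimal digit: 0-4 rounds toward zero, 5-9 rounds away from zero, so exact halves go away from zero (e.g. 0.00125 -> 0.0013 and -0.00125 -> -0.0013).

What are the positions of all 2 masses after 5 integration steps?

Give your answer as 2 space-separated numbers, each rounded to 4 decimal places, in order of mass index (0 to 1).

Step 0: x=[6.0000 12.0000] v=[0.0000 -2.0000]
Step 1: x=[6.0200 11.7800] v=[0.2000 -2.2000]
Step 2: x=[6.0552 11.5448] v=[0.3520 -2.3520]
Step 3: x=[6.1002 11.2998] v=[0.4499 -2.4499]
Step 4: x=[6.1492 11.0508] v=[0.4898 -2.4898]
Step 5: x=[6.1962 10.8038] v=[0.4701 -2.4701]

Answer: 6.1962 10.8038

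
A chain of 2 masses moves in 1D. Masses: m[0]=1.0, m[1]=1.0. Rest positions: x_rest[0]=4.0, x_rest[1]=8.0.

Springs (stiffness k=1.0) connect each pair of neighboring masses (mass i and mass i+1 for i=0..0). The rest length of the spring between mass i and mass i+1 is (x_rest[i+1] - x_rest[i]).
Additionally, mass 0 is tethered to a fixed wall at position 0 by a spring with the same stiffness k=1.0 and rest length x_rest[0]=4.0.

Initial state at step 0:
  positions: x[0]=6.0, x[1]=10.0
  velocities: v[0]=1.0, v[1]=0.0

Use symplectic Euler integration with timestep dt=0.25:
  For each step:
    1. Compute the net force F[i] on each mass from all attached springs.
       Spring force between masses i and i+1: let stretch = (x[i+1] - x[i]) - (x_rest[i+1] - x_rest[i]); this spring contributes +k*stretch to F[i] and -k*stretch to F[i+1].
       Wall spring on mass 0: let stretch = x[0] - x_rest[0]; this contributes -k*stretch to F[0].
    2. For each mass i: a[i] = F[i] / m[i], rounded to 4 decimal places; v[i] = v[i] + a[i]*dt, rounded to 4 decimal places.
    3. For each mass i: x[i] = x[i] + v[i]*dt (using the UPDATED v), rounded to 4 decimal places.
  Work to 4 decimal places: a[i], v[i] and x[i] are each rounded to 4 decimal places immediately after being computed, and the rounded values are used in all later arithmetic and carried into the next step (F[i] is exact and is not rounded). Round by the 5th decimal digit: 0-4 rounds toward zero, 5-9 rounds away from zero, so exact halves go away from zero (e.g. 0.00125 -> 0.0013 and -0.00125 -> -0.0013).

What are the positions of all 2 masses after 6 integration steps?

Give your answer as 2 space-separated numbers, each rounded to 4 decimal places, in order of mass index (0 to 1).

Step 0: x=[6.0000 10.0000] v=[1.0000 0.0000]
Step 1: x=[6.1250 10.0000] v=[0.5000 0.0000]
Step 2: x=[6.1094 10.0078] v=[-0.0625 0.0313]
Step 3: x=[5.9556 10.0220] v=[-0.6153 0.0567]
Step 4: x=[5.6837 10.0320] v=[-1.0876 0.0401]
Step 5: x=[5.3283 10.0203] v=[-1.4215 -0.0470]
Step 6: x=[4.9332 9.9653] v=[-1.5806 -0.2200]

Answer: 4.9332 9.9653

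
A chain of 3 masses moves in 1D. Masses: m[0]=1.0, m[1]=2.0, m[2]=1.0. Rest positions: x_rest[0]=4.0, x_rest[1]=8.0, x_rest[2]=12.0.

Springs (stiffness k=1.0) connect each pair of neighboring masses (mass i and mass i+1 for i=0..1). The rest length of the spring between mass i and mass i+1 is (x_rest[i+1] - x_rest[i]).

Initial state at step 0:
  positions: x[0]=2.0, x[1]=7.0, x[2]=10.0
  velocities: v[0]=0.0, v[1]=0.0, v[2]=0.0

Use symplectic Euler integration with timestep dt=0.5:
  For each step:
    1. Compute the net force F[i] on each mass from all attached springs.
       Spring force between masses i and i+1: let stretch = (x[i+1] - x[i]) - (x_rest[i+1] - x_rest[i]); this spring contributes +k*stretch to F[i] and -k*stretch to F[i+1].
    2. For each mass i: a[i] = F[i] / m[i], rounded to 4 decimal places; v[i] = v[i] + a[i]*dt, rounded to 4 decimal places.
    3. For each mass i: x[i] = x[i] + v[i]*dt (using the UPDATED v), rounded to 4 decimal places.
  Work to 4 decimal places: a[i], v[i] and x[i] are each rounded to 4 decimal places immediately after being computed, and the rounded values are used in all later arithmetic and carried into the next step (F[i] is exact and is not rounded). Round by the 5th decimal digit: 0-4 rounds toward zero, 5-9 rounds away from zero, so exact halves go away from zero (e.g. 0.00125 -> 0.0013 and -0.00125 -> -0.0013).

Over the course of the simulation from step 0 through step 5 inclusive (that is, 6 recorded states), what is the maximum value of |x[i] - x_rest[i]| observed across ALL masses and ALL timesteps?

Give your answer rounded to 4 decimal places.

Step 0: x=[2.0000 7.0000 10.0000] v=[0.0000 0.0000 0.0000]
Step 1: x=[2.2500 6.7500 10.2500] v=[0.5000 -0.5000 0.5000]
Step 2: x=[2.6250 6.3750 10.6250] v=[0.7500 -0.7500 0.7500]
Step 3: x=[2.9375 6.0625 10.9375] v=[0.6250 -0.6250 0.6250]
Step 4: x=[3.0313 5.9688 11.0313] v=[0.1875 -0.1875 0.1875]
Step 5: x=[2.8594 6.1407 10.8594] v=[-0.3438 0.3438 -0.3438]
Max displacement = 2.0312

Answer: 2.0312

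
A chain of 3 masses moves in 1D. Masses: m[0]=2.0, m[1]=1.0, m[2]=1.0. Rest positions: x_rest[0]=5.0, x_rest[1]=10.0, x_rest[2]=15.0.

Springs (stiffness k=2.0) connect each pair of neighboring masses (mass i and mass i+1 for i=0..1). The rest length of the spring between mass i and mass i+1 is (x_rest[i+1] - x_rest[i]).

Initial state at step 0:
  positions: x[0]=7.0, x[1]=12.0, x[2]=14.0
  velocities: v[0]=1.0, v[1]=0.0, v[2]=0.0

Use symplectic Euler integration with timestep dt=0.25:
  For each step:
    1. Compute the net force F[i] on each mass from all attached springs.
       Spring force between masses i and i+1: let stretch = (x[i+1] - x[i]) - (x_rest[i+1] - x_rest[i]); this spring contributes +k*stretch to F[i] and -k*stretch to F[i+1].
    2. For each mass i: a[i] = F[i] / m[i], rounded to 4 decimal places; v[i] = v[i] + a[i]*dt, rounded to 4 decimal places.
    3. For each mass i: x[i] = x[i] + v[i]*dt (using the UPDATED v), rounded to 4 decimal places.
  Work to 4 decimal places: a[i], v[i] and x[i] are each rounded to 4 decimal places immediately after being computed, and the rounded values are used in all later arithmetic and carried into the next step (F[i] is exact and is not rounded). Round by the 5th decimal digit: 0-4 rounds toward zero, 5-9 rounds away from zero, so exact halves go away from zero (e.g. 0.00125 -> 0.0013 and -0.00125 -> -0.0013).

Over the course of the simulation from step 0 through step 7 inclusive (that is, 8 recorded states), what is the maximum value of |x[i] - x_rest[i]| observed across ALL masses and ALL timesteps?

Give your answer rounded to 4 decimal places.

Answer: 2.7376

Derivation:
Step 0: x=[7.0000 12.0000 14.0000] v=[1.0000 0.0000 0.0000]
Step 1: x=[7.2500 11.6250 14.3750] v=[1.0000 -1.5000 1.5000]
Step 2: x=[7.4610 11.0469 15.0313] v=[0.8438 -2.3125 2.6250]
Step 3: x=[7.5836 10.5186 15.8145] v=[0.4903 -2.1133 3.1328]
Step 4: x=[7.5771 10.2854 16.5607] v=[-0.0260 -0.9329 2.9849]
Step 5: x=[7.4274 10.4981 17.1475] v=[-0.5989 0.8506 2.3473]
Step 6: x=[7.1571 11.1581 17.5282] v=[-1.0812 2.6400 1.5226]
Step 7: x=[6.8244 12.1143 17.7376] v=[-1.3310 3.8246 0.8376]
Max displacement = 2.7376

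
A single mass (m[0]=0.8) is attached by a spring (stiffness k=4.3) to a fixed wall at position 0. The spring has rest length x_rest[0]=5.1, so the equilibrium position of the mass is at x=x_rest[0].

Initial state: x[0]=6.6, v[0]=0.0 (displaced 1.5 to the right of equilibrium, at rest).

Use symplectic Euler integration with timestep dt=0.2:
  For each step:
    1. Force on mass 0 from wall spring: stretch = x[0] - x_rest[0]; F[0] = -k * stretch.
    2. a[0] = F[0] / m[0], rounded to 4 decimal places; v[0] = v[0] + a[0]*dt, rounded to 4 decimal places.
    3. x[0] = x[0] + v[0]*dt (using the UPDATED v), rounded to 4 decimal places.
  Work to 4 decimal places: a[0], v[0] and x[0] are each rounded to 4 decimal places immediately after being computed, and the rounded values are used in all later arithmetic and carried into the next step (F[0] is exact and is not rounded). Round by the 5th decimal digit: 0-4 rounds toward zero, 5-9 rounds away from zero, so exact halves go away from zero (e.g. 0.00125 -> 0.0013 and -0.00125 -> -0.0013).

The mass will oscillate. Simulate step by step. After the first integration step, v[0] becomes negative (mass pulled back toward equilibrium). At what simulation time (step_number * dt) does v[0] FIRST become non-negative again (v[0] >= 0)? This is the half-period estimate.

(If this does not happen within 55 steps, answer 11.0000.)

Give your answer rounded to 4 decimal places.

Answer: 1.4000

Derivation:
Step 0: x=[6.6000] v=[0.0000]
Step 1: x=[6.2775] v=[-1.6125]
Step 2: x=[5.7018] v=[-2.8783]
Step 3: x=[4.9968] v=[-3.5252]
Step 4: x=[4.3139] v=[-3.4143]
Step 5: x=[3.8001] v=[-2.5692]
Step 6: x=[3.5657] v=[-1.1718]
Step 7: x=[3.6612] v=[0.4776]
First v>=0 after going negative at step 7, time=1.4000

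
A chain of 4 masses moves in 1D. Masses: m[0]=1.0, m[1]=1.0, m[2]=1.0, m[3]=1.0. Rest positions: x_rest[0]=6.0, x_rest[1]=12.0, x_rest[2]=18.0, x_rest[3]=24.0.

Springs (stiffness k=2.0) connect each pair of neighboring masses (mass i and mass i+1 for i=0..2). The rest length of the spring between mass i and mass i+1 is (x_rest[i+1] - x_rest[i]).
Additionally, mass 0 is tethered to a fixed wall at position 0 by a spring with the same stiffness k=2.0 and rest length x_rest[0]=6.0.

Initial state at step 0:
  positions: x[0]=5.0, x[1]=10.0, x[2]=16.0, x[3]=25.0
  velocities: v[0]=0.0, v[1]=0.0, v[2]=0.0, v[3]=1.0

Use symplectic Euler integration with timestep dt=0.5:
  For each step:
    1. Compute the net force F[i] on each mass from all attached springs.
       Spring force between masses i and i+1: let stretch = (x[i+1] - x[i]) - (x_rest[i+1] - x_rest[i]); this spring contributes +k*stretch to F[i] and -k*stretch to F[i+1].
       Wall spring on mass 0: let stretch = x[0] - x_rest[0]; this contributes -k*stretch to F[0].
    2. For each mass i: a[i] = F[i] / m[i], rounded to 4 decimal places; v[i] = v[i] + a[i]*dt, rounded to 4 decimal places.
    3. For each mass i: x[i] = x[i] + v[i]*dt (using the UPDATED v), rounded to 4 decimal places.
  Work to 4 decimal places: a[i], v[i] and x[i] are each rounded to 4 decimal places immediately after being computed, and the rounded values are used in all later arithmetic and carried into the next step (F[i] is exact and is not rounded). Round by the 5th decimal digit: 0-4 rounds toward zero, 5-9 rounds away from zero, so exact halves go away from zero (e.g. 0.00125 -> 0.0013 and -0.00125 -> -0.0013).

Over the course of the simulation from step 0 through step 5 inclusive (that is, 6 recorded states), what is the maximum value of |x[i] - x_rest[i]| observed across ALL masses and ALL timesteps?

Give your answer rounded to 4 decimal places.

Step 0: x=[5.0000 10.0000 16.0000 25.0000] v=[0.0000 0.0000 0.0000 1.0000]
Step 1: x=[5.0000 10.5000 17.5000 24.0000] v=[0.0000 1.0000 3.0000 -2.0000]
Step 2: x=[5.2500 11.7500 18.7500 22.7500] v=[0.5000 2.5000 2.5000 -2.5000]
Step 3: x=[6.1250 13.2500 18.5000 22.5000] v=[1.7500 3.0000 -0.5000 -0.5000]
Step 4: x=[7.5000 13.8125 17.6250 23.2500] v=[2.7500 1.1250 -1.7500 1.5000]
Step 5: x=[8.2813 13.1250 17.6563 24.1875] v=[1.5625 -1.3750 0.0625 1.8750]
Max displacement = 2.2813

Answer: 2.2813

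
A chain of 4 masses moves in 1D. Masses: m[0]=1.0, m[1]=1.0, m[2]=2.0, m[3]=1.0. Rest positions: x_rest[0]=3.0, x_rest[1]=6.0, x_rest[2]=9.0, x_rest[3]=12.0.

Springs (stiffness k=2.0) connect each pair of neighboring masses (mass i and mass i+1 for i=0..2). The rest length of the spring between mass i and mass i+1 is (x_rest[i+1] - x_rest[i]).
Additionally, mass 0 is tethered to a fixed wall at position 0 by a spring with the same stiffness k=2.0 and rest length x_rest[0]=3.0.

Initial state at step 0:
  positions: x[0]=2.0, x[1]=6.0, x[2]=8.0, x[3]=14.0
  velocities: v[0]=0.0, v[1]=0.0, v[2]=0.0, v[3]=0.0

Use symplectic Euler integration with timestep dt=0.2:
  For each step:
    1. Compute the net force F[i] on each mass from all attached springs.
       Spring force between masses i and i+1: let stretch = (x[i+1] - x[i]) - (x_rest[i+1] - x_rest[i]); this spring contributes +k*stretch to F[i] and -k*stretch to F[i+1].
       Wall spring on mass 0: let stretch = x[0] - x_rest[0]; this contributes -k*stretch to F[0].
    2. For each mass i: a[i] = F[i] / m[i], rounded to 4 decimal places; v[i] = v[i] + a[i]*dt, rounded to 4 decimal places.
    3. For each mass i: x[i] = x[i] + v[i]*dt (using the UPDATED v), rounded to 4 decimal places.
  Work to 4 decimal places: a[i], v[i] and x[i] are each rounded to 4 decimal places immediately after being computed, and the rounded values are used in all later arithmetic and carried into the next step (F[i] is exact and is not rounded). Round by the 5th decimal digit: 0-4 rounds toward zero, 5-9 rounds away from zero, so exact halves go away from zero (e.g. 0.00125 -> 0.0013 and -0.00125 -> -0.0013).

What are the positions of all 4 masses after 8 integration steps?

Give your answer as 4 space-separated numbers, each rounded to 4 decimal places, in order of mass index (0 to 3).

Step 0: x=[2.0000 6.0000 8.0000 14.0000] v=[0.0000 0.0000 0.0000 0.0000]
Step 1: x=[2.1600 5.8400 8.1600 13.7600] v=[0.8000 -0.8000 0.8000 -1.2000]
Step 2: x=[2.4416 5.5712 8.4512 13.3120] v=[1.4080 -1.3440 1.4560 -2.2400]
Step 3: x=[2.7782 5.2824 8.8216 12.7151] v=[1.6832 -1.4438 1.8522 -2.9843]
Step 4: x=[3.0929 5.0764 9.2062 12.0468] v=[1.5736 -1.0298 1.9231 -3.3417]
Step 5: x=[3.3189 5.0421 9.5393 11.3912] v=[1.1298 -0.1713 1.6653 -3.2779]
Step 6: x=[3.4172 5.2298 9.7665 10.8275] v=[0.4915 0.9383 1.1362 -2.8187]
Step 7: x=[3.3871 5.6354 9.8547 10.4189] v=[-0.1503 2.0279 0.4411 -2.0431]
Step 8: x=[3.2659 6.1987 9.7967 10.2051] v=[-0.6058 2.8163 -0.2899 -1.0688]

Answer: 3.2659 6.1987 9.7967 10.2051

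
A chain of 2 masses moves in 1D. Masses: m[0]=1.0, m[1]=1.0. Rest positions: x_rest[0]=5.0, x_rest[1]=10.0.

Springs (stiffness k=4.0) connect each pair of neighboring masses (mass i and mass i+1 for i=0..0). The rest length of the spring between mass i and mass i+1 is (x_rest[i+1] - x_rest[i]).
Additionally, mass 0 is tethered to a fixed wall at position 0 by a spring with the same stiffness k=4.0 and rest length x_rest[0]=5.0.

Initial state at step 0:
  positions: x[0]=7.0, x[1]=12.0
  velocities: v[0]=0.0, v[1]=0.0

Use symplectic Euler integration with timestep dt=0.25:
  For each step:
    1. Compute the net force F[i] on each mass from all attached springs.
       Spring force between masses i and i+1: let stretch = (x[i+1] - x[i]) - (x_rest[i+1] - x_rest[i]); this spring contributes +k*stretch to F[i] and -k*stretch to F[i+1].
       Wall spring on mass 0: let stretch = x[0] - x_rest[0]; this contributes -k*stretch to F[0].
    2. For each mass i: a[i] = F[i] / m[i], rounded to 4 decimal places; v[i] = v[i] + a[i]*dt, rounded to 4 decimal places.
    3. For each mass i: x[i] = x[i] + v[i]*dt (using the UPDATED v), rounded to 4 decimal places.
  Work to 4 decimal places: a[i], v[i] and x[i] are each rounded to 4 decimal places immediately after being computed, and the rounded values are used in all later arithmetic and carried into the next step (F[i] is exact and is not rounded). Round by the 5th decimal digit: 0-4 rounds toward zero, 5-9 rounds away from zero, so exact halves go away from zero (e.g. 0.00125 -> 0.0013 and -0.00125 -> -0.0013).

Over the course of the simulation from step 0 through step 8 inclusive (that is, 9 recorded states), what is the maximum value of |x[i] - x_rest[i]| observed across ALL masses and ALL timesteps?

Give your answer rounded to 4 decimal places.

Step 0: x=[7.0000 12.0000] v=[0.0000 0.0000]
Step 1: x=[6.5000 12.0000] v=[-2.0000 0.0000]
Step 2: x=[5.7500 11.8750] v=[-3.0000 -0.5000]
Step 3: x=[5.0938 11.4688] v=[-2.6250 -1.6250]
Step 4: x=[4.7579 10.7188] v=[-1.3438 -3.0000]
Step 5: x=[4.7227 9.7286] v=[-0.1408 -3.9609]
Step 6: x=[4.7583 8.7369] v=[0.1424 -3.9668]
Step 7: x=[4.5990 8.0006] v=[-0.6373 -2.9454]
Step 8: x=[4.1403 7.6639] v=[-1.8347 -1.3470]
Max displacement = 2.3361

Answer: 2.3361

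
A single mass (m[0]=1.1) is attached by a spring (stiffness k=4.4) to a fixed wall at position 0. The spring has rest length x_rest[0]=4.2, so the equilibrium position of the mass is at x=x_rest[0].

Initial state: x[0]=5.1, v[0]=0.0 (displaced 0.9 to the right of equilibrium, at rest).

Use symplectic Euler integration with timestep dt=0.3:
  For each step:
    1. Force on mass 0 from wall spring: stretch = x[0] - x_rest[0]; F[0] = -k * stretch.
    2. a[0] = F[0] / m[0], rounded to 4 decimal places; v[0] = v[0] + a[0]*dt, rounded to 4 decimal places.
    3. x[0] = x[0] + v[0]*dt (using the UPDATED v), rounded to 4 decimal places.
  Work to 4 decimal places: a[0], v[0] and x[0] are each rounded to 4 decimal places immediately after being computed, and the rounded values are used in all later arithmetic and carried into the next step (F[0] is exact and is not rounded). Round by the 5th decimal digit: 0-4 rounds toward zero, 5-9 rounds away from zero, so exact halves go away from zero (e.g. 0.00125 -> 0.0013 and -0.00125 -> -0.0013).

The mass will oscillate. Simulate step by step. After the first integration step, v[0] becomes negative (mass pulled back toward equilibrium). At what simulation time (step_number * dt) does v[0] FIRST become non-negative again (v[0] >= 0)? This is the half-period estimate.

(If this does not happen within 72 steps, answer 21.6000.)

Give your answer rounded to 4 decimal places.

Step 0: x=[5.1000] v=[0.0000]
Step 1: x=[4.7760] v=[-1.0800]
Step 2: x=[4.2446] v=[-1.7712]
Step 3: x=[3.6972] v=[-1.8247]
Step 4: x=[3.3308] v=[-1.2213]
Step 5: x=[3.2773] v=[-0.1783]
Step 6: x=[3.5560] v=[0.9289]
First v>=0 after going negative at step 6, time=1.8000

Answer: 1.8000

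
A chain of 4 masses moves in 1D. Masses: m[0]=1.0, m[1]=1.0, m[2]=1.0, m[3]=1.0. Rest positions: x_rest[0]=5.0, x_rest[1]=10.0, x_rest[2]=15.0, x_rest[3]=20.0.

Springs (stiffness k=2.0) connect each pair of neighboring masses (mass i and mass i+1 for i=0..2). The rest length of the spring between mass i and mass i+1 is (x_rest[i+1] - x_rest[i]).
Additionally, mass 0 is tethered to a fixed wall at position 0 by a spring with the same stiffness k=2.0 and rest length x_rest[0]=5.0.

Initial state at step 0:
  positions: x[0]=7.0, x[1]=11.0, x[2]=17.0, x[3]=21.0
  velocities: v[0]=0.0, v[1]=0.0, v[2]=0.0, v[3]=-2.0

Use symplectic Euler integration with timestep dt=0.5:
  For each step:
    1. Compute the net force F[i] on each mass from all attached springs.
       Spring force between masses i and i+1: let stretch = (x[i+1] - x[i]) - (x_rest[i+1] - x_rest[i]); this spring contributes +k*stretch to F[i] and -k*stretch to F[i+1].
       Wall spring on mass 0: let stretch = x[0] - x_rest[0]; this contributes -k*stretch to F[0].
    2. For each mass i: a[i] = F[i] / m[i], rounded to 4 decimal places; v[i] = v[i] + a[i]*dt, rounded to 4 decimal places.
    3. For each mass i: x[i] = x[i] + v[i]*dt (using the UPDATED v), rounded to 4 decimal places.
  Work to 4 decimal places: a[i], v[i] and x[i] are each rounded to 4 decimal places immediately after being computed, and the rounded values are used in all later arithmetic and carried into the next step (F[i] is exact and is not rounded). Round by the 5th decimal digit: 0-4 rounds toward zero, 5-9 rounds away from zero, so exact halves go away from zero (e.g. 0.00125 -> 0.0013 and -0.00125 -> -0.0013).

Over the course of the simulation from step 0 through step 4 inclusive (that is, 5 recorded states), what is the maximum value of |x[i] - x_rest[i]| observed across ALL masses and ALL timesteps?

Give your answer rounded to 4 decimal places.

Answer: 2.0625

Derivation:
Step 0: x=[7.0000 11.0000 17.0000 21.0000] v=[0.0000 0.0000 0.0000 -2.0000]
Step 1: x=[5.5000 12.0000 16.0000 20.5000] v=[-3.0000 2.0000 -2.0000 -1.0000]
Step 2: x=[4.5000 11.7500 15.2500 20.2500] v=[-2.0000 -0.5000 -1.5000 -0.5000]
Step 3: x=[4.8750 9.6250 15.2500 20.0000] v=[0.7500 -4.2500 0.0000 -0.5000]
Step 4: x=[5.1875 7.9375 14.8125 19.8750] v=[0.6250 -3.3750 -0.8750 -0.2500]
Max displacement = 2.0625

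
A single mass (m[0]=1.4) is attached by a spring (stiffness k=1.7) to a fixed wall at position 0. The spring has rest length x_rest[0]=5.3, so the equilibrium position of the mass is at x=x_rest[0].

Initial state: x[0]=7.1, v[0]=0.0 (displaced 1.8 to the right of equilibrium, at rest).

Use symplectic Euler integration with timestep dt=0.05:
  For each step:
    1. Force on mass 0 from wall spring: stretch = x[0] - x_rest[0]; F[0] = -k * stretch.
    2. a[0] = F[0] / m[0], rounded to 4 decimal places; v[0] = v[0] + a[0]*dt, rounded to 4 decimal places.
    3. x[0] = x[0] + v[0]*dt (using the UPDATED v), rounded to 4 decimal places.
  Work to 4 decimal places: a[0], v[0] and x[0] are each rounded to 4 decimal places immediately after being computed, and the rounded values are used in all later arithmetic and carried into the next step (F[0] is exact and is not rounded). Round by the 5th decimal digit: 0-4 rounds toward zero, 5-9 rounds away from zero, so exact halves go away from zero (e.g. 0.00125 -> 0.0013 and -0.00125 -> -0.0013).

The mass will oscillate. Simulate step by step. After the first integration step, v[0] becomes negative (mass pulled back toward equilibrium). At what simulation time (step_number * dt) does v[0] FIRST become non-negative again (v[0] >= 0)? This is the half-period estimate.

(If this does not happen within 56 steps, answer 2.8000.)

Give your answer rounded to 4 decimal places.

Step 0: x=[7.1000] v=[0.0000]
Step 1: x=[7.0945] v=[-0.1093]
Step 2: x=[7.0836] v=[-0.2183]
Step 3: x=[7.0673] v=[-0.3266]
Step 4: x=[7.0456] v=[-0.4339]
Step 5: x=[7.0186] v=[-0.5399]
Step 6: x=[6.9864] v=[-0.6442]
Step 7: x=[6.9491] v=[-0.7466]
Step 8: x=[6.9068] v=[-0.8467]
Step 9: x=[6.8596] v=[-0.9443]
Step 10: x=[6.8077] v=[-1.0390]
Step 11: x=[6.7512] v=[-1.1305]
Step 12: x=[6.6903] v=[-1.2186]
Step 13: x=[6.6252] v=[-1.3030]
Step 14: x=[6.5560] v=[-1.3835]
Step 15: x=[6.4830] v=[-1.4598]
Step 16: x=[6.4064] v=[-1.5316]
Step 17: x=[6.3265] v=[-1.5988]
Step 18: x=[6.2434] v=[-1.6611]
Step 19: x=[6.1575] v=[-1.7184]
Step 20: x=[6.0690] v=[-1.7705]
Step 21: x=[5.9781] v=[-1.8172]
Step 22: x=[5.8852] v=[-1.8584]
Step 23: x=[5.7905] v=[-1.8939]
Step 24: x=[5.6943] v=[-1.9237]
Step 25: x=[5.5969] v=[-1.9476]
Step 26: x=[5.4986] v=[-1.9656]
Step 27: x=[5.3997] v=[-1.9777]
Step 28: x=[5.3005] v=[-1.9838]
Step 29: x=[5.2013] v=[-1.9838]
Step 30: x=[5.1024] v=[-1.9778]
Step 31: x=[5.0041] v=[-1.9658]
Step 32: x=[4.9067] v=[-1.9478]
Step 33: x=[4.8105] v=[-1.9239]
Step 34: x=[4.7158] v=[-1.8942]
Step 35: x=[4.6229] v=[-1.8587]
Step 36: x=[4.5320] v=[-1.8176]
Step 37: x=[4.4435] v=[-1.7710]
Step 38: x=[4.3576] v=[-1.7190]
Step 39: x=[4.2745] v=[-1.6618]
Step 40: x=[4.1945] v=[-1.5995]
Step 41: x=[4.1179] v=[-1.5324]
Step 42: x=[4.0449] v=[-1.4606]
Step 43: x=[3.9757] v=[-1.3844]
Step 44: x=[3.9105] v=[-1.3040]
Step 45: x=[3.8495] v=[-1.2196]
Step 46: x=[3.7929] v=[-1.1315]
Step 47: x=[3.7409] v=[-1.0400]
Step 48: x=[3.6936] v=[-0.9453]
Step 49: x=[3.6512] v=[-0.8478]
Step 50: x=[3.6138] v=[-0.7477]
Step 51: x=[3.5815] v=[-0.6453]
Step 52: x=[3.5545] v=[-0.5410]
Step 53: x=[3.5328] v=[-0.4350]
Step 54: x=[3.5164] v=[-0.3277]
Step 55: x=[3.5054] v=[-0.2194]
Step 56: x=[3.4999] v=[-0.1104]
v[0] did not become non-negative within 56 steps; using fallback time=2.8000

Answer: 2.8000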